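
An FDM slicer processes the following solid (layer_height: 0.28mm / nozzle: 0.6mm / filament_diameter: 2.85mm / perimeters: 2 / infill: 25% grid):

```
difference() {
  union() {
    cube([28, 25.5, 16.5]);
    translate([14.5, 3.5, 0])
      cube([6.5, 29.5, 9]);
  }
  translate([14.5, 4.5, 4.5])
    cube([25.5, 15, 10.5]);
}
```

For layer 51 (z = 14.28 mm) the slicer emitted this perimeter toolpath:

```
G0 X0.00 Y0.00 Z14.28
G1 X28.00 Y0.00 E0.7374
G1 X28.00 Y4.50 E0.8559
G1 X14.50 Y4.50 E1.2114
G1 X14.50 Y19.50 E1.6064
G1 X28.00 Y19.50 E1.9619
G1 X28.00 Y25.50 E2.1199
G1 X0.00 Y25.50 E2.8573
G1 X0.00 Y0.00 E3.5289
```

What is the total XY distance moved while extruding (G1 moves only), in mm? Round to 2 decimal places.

134.00 mm

Sum the Euclidean lengths of each G1 segment: total = 134.00 mm.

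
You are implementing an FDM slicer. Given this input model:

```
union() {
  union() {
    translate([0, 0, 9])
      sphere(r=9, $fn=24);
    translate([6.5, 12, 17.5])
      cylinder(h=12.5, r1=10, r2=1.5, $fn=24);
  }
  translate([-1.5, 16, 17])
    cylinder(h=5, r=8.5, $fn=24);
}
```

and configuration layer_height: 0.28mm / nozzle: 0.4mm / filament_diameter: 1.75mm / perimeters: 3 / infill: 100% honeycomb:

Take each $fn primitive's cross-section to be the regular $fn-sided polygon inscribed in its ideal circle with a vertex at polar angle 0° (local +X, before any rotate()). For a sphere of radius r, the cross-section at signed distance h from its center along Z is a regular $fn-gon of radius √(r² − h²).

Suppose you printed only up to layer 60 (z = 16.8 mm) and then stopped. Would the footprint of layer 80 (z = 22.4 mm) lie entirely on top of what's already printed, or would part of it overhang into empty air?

part overhangs

Compare the two slices. At z = 16.8: the r=9 sphere contributes a regular 24-gon of circumradius √(9²−7.8²) = 4.490 (area = (24/2)·4.490²·sin(360°/24) = 62.61 mm²); the cone at (6.5, 12) does not reach this height (z outside [17.5, 30]); Merging all regions: only the r=9 sphere is present, so the union is just that shape — area = 62.61 mm²; the cylinder at (-1.5, 16) is not intersected at this z (z outside [17, 22]); Taking the union: only the result so far is present, so the union is just that shape — area = 62.61 mm². At z = 22.4: the sphere is absent (|z−center|=13.400 > r=9); the cone at (6.5, 12) (r1=10→r2=1.5) has section circumradius 6.668 here — a regular 24-gon (area = (24/2)·6.668²·sin(360°/24) = 138.09 mm²); Taking the union: only the cone at (6.5, 12) is present, so the union is just that shape — area = 138.09 mm²; the cylinder at (-1.5, 16) does not reach this height (z outside [17, 22]); Taking the union: only the result so far is present, so the union is just that shape — area = 138.09 mm². Checking containment: at z = 22.4 the cross-section extends beyond the z = 16.8 cross-section by about 138.09 mm².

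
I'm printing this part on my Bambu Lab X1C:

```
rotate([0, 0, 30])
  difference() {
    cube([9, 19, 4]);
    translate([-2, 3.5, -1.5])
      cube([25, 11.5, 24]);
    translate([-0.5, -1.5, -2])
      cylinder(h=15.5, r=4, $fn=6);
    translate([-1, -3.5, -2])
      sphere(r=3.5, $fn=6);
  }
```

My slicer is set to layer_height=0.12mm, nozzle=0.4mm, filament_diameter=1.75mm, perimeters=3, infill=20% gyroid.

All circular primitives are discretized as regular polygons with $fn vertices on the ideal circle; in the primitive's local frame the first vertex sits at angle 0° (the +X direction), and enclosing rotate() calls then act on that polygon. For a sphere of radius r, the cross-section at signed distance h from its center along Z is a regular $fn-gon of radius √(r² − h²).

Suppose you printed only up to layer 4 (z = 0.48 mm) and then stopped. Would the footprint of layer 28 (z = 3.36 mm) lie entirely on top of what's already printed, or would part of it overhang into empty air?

entirely on top

Compare the two slices. At z = 0.48: the cube is present — its section is the full 9×19 rectangle (area 171.00 mm²); the 25×11.5 cube at (-2, 3.5) contributes its full rectangle (area 287.50 mm²); the cylinder at (-0.5, -1.5): section is a regular 6-gon, circumradius r=4 (area = (6/2)·4.000²·sin(360°/6) = 41.57 mm²); the r=3.5 sphere at (-1, -3.5) slices to a regular 6-gon of circumradius 2.470 (√(r²−h²) with h=2.48 from center) (area = (6/2)·2.470²·sin(360°/6) = 15.85 mm²); Taking the first minus the rest: starting from the 9×19 cube (171.00 mm²), the 25×11.5 cube at (-2, 3.5) partially overlaps it — only the 103.50 mm² overlap (of its 287.50 mm²) is removed, clipping the outline; the r=4 cylinder at (-0.5, -1.5) partially overlaps it — only the 4.06 mm² overlap (of its 41.57 mm²) is removed, clipping the outline; the r=3.5 sphere at (-1, -3.5) misses the remaining region (no effect) — area = 63.44 mm²; (rotated 30° about Z; rotation is an isometry so areas/perimeters/island counts are preserved). At z = 3.36: the cube is present — its section is the full 9×19 rectangle (area 171.00 mm²); the 25×11.5 cube at (-2, 3.5) contributes its full rectangle (area 287.50 mm²); the cylinder at (-0.5, -1.5): section is a regular 6-gon, circumradius r=4 (area = (6/2)·4.000²·sin(360°/6) = 41.57 mm²); the sphere at (-1, -3.5) is absent (|z−center|=5.360 > r=3.5); Taking the first minus the rest: starting from the 9×19 cube (171.00 mm²), the 25×11.5 cube at (-2, 3.5) partially overlaps it — only the 103.50 mm² overlap (of its 287.50 mm²) is removed, clipping the outline; the r=4 cylinder at (-0.5, -1.5) partially overlaps it — only the 4.06 mm² overlap (of its 41.57 mm²) is removed, clipping the outline — area = 63.44 mm²; (rotated 30° about Z; rotation is an isometry so areas/perimeters/island counts are preserved). Checking containment: the cross-section at z = 3.36 is a subset of the cross-section at z = 0.48.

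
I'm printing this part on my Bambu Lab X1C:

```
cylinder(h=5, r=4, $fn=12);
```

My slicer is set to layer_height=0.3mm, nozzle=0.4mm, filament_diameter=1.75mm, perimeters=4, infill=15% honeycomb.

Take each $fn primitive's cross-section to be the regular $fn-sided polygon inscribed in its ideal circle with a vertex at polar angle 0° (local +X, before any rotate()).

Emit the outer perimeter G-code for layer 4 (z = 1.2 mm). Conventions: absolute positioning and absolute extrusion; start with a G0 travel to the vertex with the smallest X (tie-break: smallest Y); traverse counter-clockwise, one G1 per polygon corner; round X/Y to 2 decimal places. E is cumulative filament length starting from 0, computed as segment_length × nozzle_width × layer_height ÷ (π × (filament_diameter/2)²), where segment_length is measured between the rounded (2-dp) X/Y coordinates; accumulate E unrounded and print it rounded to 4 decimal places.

At z = 1.2 mm: the cylinder: section is a regular 12-gon, circumradius r=4. The outline is a single polygon with 12 vertices. Extrusion per mm of travel: 0.4 × 0.3 / (π × 0.875²) = 0.049890. Accumulating E over each segment gives final E = 1.2389.

G0 X-4.00 Y0.00 Z1.20
G1 X-3.46 Y-2.00 E0.1034
G1 X-2.00 Y-3.46 E0.2064
G1 X0.00 Y-4.00 E0.3097
G1 X2.00 Y-3.46 E0.4131
G1 X3.46 Y-2.00 E0.5161
G1 X4.00 Y0.00 E0.6194
G1 X3.46 Y2.00 E0.7228
G1 X2.00 Y3.46 E0.8258
G1 X0.00 Y4.00 E0.9292
G1 X-2.00 Y3.46 E1.0325
G1 X-3.46 Y2.00 E1.1355
G1 X-4.00 Y0.00 E1.2389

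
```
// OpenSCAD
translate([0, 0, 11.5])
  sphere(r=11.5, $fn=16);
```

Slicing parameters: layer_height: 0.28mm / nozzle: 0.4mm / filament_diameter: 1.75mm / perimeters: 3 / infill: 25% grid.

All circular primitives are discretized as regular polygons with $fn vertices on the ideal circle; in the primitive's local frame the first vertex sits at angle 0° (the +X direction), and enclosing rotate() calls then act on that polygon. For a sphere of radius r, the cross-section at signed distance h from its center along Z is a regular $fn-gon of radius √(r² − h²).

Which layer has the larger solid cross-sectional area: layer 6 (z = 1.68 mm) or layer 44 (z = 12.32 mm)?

layer 44 (z = 12.32 mm)

Layer 6 (z = 1.68): the r=11.5 sphere contributes a regular 16-gon of circumradius √(11.5²−9.82²) = 5.985 (area = (16/2)·5.985²·sin(360°/16) = 109.65 mm²). So its area = 109.65 mm². Layer 44 (z = 12.32): the r=11.5 sphere slices to a regular 16-gon of circumradius 11.471 (√(r²−h²) with h=0.82 from center) (area = (16/2)·11.471²·sin(360°/16) = 402.82 mm²). So its area = 402.82 mm². Layer 44 is larger (402.82 vs 109.65 mm²).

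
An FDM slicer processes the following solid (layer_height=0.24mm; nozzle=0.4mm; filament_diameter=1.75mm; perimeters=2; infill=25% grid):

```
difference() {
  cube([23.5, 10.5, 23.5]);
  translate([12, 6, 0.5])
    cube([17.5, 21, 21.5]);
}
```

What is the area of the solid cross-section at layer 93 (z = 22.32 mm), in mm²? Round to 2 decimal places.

At z = 22.32 mm: the cube is present — its section is the full 23.5×10.5 rectangle (area 246.75 mm²); the cube at (12, 6) does not reach this height (z outside [0.5, 22]); Subtracting the remaining from the first: none of the subtracted shapes is present at this height, so the 23.5×10.5 cube is unchanged — area = 246.75 mm². Overall, the cross-section is a single solid region. Net area = 246.75 mm².

246.75 mm²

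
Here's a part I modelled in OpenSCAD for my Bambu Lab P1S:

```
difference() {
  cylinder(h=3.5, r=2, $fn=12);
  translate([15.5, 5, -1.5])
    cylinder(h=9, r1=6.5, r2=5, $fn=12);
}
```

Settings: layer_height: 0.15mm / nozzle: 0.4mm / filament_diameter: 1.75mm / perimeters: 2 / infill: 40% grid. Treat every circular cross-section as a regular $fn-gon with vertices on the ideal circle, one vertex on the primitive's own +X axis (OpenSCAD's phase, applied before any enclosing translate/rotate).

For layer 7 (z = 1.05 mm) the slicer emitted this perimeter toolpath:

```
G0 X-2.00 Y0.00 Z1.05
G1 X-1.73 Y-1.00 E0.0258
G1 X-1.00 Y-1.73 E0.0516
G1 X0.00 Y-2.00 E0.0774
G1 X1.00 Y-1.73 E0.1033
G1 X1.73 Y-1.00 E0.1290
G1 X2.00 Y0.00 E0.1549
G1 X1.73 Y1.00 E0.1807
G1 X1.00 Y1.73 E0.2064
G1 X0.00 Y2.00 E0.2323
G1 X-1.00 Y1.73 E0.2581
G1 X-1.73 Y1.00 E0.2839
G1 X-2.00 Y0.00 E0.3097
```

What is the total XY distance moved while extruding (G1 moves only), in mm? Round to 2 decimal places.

12.42 mm

Sum the Euclidean lengths of each G1 segment: total = 12.42 mm.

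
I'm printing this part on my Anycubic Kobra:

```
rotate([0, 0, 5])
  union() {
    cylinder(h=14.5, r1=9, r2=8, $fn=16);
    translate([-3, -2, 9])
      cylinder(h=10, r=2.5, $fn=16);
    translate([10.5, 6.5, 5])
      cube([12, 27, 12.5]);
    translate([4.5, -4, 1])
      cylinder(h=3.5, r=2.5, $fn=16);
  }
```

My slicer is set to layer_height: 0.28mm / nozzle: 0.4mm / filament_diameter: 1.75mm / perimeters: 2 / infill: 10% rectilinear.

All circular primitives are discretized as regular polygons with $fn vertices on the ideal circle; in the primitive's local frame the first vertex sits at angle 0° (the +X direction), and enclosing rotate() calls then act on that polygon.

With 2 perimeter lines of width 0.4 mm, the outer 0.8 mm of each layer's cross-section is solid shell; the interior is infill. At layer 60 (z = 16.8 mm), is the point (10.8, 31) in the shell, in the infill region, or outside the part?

infill

At z = 16.8 mm: the cone is not intersected at this z (z outside [0, 14.5]); the r=2.5 cylinder at (-3, -2) gives a regular 16-gon of circumradius 2.5 (constant along its height); the cube at (10.5, 6.5) (footprint 12×27) is included at this height; the cylinder at (4.5, -4) does not reach this height (z outside [1, 4.5]); Combining (union): the 2 present regions are separate (no shared area or edge), so areas and boundary lengths simply add and each stays a separate island — 2 connected regions; (whole slice rotated 5° about Z — lengths, areas and connectivity unchanged). Overall, the cross-section has 2 separate islands. Undo the 5° rotation: the query point maps to (13.461, 29.941) in the un-rotated model frame. The nearest boundary edge runs (10.50, 6.50)→(10.50, 33.50); distance from the point to it = 2.96 mm. (Shell/infill is judged within the island containing the point — the largest one.) The point is inside the cross-section and 2.96 mm from the nearest boundary — more than the 0.8 mm shell width (2 × 0.4), so it's in the infill interior.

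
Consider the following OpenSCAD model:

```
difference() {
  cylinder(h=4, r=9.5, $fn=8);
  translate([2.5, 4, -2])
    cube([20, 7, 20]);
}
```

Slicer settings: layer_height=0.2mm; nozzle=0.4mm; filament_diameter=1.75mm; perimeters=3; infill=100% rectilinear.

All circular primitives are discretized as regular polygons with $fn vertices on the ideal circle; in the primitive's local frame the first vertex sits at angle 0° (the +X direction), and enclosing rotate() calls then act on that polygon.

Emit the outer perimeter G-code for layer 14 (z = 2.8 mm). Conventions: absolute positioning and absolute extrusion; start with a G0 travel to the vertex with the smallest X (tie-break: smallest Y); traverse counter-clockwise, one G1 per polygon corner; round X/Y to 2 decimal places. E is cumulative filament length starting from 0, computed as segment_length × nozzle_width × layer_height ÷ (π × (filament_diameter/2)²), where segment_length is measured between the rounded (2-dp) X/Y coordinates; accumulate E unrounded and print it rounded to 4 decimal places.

G0 X-9.50 Y0.00 Z2.80
G1 X-6.72 Y-6.72 E0.2419
G1 X0.00 Y-9.50 E0.4838
G1 X6.72 Y-6.72 E0.7256
G1 X9.50 Y0.00 E0.9675
G1 X7.84 Y4.00 E1.1116
G1 X2.50 Y4.00 E1.2892
G1 X2.50 Y8.46 E1.4375
G1 X0.00 Y9.50 E1.5276
G1 X-6.72 Y6.72 E1.7694
G1 X-9.50 Y0.00 E2.0113

At z = 2.8 mm: the cylinder: section is a regular 8-gon, circumradius r=9.5; the cube at (2.5, 4) is present — its section is the full 20×7 rectangle; Taking the first minus the rest: starting from the r=9.5 cylinder, the 20×7 cube at (2.5, 4) partially overlaps it — only the 16.67 mm² overlap (of its 140.00 mm²) is removed, clipping the outline — 1 connected region. The outline is a single polygon with 10 vertices. Extrusion per mm of travel: 0.4 × 0.2 / (π × 0.875²) = 0.033260. Accumulating E over each segment gives final E = 2.0113.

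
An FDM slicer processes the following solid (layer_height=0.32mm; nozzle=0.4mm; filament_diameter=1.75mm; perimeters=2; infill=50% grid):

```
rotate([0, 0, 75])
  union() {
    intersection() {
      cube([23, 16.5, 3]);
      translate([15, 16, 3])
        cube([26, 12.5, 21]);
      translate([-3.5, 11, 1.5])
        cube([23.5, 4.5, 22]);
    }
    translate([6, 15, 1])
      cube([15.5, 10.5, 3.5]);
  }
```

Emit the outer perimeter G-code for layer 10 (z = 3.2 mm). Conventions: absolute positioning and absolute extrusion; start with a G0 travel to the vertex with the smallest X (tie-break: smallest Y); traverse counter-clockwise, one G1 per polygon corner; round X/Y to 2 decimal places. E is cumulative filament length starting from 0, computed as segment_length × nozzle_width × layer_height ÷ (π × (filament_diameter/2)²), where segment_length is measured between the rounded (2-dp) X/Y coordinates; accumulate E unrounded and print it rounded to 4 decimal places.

At z = 3.2 mm: the cube does not reach this height (z outside [0, 3]); the cube at (15, 16) (footprint 26×12.5) is included at this height; the cube at (-3.5, 11) is present — its section is the full 23.5×4.5 rectangle; After intersecting: at least one operand is absent at this height, so nothing remains; the 15.5×10.5 cube at (6, 15) contributes its full rectangle; Merging all regions: only the 15.5×10.5 cube at (6, 15) is present, so the union is just that shape — 1 connected region; (rotated 75° about Z; rotation is an isometry so areas/perimeters/island counts are preserved). The outline is a single polygon with 4 vertices. Extrusion per mm of travel: 0.4 × 0.32 / (π × 0.875²) = 0.053216. Accumulating E over each segment gives final E = 2.7675.

G0 X-23.08 Y12.40 Z3.20
G1 X-12.94 Y9.68 E0.5587
G1 X-8.92 Y24.65 E1.3836
G1 X-19.07 Y27.37 E1.9428
G1 X-23.08 Y12.40 E2.7675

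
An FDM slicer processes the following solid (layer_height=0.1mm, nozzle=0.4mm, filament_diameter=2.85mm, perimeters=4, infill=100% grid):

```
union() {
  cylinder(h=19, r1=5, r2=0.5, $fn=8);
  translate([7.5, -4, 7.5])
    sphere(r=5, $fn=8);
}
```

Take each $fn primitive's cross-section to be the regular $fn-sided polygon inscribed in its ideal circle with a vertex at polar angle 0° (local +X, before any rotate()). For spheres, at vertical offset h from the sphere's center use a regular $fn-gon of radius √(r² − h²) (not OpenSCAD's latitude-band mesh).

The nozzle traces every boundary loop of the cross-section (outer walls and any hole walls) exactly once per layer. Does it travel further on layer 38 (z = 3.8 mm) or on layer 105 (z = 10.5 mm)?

layer 38 (z = 3.8 mm)

Layer 38 (z = 3.8): the cone (r1=5→r2=0.5) has section circumradius 4.100 here — a regular 8-gon (perimeter = 2·8·4.100·sin(180°/8) = 25.10 mm); the r=5 sphere at (7.5, -4) slices to a regular 8-gon of circumradius 3.363 (√(r²−h²) with h=3.7 from center) (perimeter = 2·8·3.363·sin(180°/8) = 20.59 mm); Merging all regions: the 2 present regions are separate (no shared area or edge), so areas and boundary lengths simply add and each stays a separate island — boundary = 45.70 mm. So its perimeter = 45.70 mm. Layer 105 (z = 10.5): the cone: at t=0.553 of its height the radius interpolates to r₁+(r₂−r₁)t = 2.513, giving a regular 8-gon of that circumradius (perimeter = 2·8·2.513·sin(180°/8) = 15.39 mm); the sphere at (7.5, -4): section is a regular 8-gon, circumradius = √(r²−h²) = √(5²−3²) = 4.000 (perimeter = 2·8·4.000·sin(180°/8) = 24.49 mm); Taking the union: the 2 present regions are separate (no shared area or edge), so areas and boundary lengths simply add and each stays a separate island — boundary = 39.88 mm. So its perimeter = 39.88 mm. Layer 38 is larger (45.70 vs 39.88 mm).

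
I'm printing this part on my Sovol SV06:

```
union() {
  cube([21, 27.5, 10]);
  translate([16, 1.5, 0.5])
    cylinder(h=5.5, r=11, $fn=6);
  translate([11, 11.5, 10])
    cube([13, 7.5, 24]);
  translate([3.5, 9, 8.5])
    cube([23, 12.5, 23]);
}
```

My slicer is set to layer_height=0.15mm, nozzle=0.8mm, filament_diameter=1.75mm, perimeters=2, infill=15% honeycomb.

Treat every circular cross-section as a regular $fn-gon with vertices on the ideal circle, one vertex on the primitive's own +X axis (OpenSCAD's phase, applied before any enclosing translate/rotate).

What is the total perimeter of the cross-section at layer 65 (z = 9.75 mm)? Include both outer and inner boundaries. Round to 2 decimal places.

108.00 mm

At z = 9.75 mm: the cube (footprint 21×27.5) is included at this height (perimeter 97.00 mm); the cylinder at (16, 1.5) does not reach this height (z outside [0.5, 6]); the cube at (11, 11.5) is not intersected at this z (z outside [10, 34]); the 23×12.5 cube at (3.5, 9) contributes its full rectangle (perimeter 71.00 mm); Merging all regions: the regions partially overlap (shared area 218.75 mm²), so the edge portions inside another operand are dropped and the merged outline is re-measured after clipping — boundary = 108.00 mm. Overall, the cross-section is a single solid region. Total boundary length (outer) = 108.00 mm.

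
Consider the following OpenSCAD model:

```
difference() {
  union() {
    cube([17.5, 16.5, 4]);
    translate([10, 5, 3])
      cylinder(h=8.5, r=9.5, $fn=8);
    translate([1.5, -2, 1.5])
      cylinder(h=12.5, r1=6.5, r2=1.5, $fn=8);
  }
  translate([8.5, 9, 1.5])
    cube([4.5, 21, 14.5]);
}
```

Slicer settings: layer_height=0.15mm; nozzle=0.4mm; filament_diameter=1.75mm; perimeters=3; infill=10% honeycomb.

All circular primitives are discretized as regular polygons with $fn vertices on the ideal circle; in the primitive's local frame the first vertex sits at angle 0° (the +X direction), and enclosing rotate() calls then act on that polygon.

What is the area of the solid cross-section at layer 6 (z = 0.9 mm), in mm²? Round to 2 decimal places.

At z = 0.9 mm: the cube is present — its section is the full 17.5×16.5 rectangle (area 288.75 mm²); the cylinder at (10, 5) is absent (z outside [3, 11.5]); the cone at (1.5, -2) is absent (z outside [1.5, 14]); Taking the union: only the 17.5×16.5 cube is present, so the union is just that shape — area = 288.75 mm²; the cube at (8.5, 9) does not reach this height (z outside [1.5, 16]); After the difference (first − rest): none of the subtracted shapes is present at this height, so the result so far is unchanged — area = 288.75 mm². Overall, the cross-section is a single solid region. Net area = 288.75 mm².

288.75 mm²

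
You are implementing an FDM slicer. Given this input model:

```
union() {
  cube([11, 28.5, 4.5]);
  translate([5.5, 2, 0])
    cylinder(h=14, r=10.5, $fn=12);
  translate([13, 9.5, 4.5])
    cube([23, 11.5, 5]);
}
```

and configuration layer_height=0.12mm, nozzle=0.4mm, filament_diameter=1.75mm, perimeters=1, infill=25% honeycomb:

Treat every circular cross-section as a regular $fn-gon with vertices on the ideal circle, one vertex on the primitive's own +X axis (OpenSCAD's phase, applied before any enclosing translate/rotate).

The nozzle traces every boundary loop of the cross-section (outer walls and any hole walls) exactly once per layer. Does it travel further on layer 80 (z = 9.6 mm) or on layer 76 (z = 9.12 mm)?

Layer 80 (z = 9.6): the cube does not reach this height (z outside [0, 4.5]); the cylinder at (5.5, 2): section is a regular 12-gon, circumradius r=10.5 (perimeter = 2·12·10.500·sin(180°/12) = 65.22 mm); the cube at (13, 9.5) does not reach this height (z outside [4.5, 9.5]); Taking the union: only the r=10.5 cylinder at (5.5, 2) is present, so the union is just that shape — boundary = 65.22 mm. So its perimeter = 65.22 mm. Layer 76 (z = 9.12): the cube is not intersected at this z (z outside [0, 4.5]); the r=10.5 cylinder at (5.5, 2) gives a regular 12-gon of circumradius 10.5 (constant along its height) (perimeter = 2·12·10.500·sin(180°/12) = 65.22 mm); the cube at (13, 9.5) is present — its section is the full 23×11.5 rectangle (perimeter 69.00 mm); Merging all regions: the 2 present regions are separate (no shared area or edge), so areas and boundary lengths simply add and each stays a separate island — boundary = 134.22 mm. So its perimeter = 134.22 mm. Layer 76 is larger (134.22 vs 65.22 mm).

layer 76 (z = 9.12 mm)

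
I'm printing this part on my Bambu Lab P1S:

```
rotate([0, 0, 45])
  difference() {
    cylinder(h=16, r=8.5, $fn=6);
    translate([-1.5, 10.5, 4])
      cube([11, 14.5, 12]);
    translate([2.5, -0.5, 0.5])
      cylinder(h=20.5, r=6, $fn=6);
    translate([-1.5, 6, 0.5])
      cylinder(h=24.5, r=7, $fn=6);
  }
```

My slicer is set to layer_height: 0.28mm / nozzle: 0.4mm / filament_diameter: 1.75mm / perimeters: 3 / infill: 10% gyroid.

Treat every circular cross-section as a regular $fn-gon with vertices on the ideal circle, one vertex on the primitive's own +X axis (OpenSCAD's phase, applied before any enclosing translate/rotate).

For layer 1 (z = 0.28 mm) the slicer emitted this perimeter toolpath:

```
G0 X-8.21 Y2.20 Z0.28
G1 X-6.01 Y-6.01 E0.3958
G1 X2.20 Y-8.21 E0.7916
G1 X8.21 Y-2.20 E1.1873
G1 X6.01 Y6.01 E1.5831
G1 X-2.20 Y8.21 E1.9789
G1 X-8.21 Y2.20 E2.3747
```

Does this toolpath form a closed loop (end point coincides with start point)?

Start point (G0): (-8.21, 2.20). End point (last G1): the path returns to the start — closed.

yes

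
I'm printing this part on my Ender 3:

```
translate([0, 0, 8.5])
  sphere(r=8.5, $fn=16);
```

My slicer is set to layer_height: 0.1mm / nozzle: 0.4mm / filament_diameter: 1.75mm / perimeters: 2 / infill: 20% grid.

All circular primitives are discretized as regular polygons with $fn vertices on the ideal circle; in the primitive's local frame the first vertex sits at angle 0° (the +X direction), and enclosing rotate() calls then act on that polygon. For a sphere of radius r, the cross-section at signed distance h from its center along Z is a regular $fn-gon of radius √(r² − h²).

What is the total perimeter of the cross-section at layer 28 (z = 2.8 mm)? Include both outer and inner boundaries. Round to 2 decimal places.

39.36 mm

At z = 2.8 mm: the r=8.5 sphere slices to a regular 16-gon of circumradius 6.306 (√(r²−h²) with h=5.7 from center) (perimeter = 2·16·6.306·sin(180°/16) = 39.36 mm). Overall, the cross-section is a single solid region. Total boundary length (outer) = 39.36 mm.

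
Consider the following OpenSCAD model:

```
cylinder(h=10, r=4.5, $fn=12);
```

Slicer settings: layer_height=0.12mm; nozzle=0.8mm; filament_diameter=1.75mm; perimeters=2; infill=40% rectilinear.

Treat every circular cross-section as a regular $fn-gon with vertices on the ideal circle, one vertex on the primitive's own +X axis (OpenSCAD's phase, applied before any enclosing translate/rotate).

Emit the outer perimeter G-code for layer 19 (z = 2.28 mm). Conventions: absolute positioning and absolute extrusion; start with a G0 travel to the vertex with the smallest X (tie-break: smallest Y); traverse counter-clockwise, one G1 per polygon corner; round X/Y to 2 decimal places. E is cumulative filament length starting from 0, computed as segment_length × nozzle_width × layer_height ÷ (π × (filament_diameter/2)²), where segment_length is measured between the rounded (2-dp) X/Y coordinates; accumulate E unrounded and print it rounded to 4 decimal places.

At z = 2.28 mm: the r=4.5 cylinder contributes a regular 12-gon of circumradius 4.5. The outline is a single polygon with 12 vertices. Extrusion per mm of travel: 0.8 × 0.12 / (π × 0.875²) = 0.039912. Accumulating E over each segment gives final E = 1.1161.

G0 X-4.50 Y0.00 Z2.28
G1 X-3.90 Y-2.25 E0.0929
G1 X-2.25 Y-3.90 E0.1861
G1 X0.00 Y-4.50 E0.2790
G1 X2.25 Y-3.90 E0.3720
G1 X3.90 Y-2.25 E0.4651
G1 X4.50 Y0.00 E0.5580
G1 X3.90 Y2.25 E0.6510
G1 X2.25 Y3.90 E0.7441
G1 X0.00 Y4.50 E0.8370
G1 X-2.25 Y3.90 E0.9300
G1 X-3.90 Y2.25 E1.0231
G1 X-4.50 Y0.00 E1.1161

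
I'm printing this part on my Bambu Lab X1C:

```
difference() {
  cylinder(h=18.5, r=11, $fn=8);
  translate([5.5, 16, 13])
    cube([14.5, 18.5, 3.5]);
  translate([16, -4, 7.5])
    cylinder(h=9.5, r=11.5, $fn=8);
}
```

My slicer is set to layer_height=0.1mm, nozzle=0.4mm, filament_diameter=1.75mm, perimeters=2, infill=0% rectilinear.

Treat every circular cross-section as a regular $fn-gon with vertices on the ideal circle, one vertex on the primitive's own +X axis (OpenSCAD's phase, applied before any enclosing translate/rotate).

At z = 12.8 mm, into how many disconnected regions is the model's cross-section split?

1

At z = 12.8 mm: the r=11 cylinder contributes a regular 8-gon of circumradius 11; the cube at (5.5, 16) is not intersected at this z (z outside [13, 16.5]); the cylinder at (16, -4): section is a regular 8-gon, circumradius r=11.5; Subtracting the remaining from the first: starting from the r=11 cylinder, the r=11.5 cylinder at (16, -4) partially overlaps it — only the 45.57 mm² overlap (of its 374.06 mm²) is removed, clipping the outline — 1 connected region. The result has 1 disconnected region.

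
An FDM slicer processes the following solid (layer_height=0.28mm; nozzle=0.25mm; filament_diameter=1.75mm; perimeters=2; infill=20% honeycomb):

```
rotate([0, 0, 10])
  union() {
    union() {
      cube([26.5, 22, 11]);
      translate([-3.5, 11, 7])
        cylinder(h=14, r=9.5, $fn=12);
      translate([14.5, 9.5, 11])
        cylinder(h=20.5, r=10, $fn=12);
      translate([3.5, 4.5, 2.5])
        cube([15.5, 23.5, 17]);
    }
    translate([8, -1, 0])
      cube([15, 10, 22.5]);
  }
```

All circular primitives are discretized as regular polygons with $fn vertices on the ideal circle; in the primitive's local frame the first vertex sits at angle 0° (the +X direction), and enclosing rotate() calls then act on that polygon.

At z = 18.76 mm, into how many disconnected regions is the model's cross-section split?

At z = 18.76 mm: the cube is not intersected at this z (z outside [0, 11]); the r=9.5 cylinder at (-3.5, 11) gives a regular 12-gon of circumradius 9.5 (constant along its height); the cylinder at (14.5, 9.5): section is a regular 12-gon, circumradius r=10; the cube at (3.5, 4.5) is present — its section is the full 15.5×23.5 rectangle; Merging all regions: the regions partially overlap (shared area 205.65 mm²), so overlapping operands fuse into one piece — 1 connected region; the 15×10 cube at (8, -1) contributes its full rectangle; Merging all regions: the regions partially overlap (shared area 121.85 mm²), so overlapping operands fuse into one piece — 1 connected region; (rotated 10° about Z; rotation is an isometry so areas/perimeters/island counts are preserved). The result has 1 disconnected region.

1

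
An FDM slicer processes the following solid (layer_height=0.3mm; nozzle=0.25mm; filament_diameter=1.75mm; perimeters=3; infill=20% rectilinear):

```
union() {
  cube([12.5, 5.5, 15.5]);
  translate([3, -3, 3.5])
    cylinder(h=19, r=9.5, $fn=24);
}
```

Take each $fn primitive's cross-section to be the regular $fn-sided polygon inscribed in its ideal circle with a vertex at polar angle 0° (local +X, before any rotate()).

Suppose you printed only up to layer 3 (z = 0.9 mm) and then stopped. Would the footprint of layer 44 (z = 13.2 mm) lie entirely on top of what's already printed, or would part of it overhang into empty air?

part overhangs

Compare the two slices. At z = 0.9: the cube is present — its section is the full 12.5×5.5 rectangle (area 68.75 mm²); the cylinder at (3, -3) does not reach this height (z outside [3.5, 22.5]); Combining (union): only the 12.5×5.5 cube is present, so the union is just that shape — area = 68.75 mm². At z = 13.2: the cube is present — its section is the full 12.5×5.5 rectangle (area 68.75 mm²); the r=9.5 cylinder at (3, -3) contributes a regular 24-gon of circumradius 9.5 (area = (24/2)·9.500²·sin(360°/24) = 280.30 mm²); Taking the union: the regions partially overlap — summed areas 349.05 mm² minus the doubly-counted overlap 56.10 mm² gives 292.95 mm² — area = 292.95 mm². Checking containment: at z = 13.2 the cross-section extends beyond the z = 0.9 cross-section by about 224.20 mm².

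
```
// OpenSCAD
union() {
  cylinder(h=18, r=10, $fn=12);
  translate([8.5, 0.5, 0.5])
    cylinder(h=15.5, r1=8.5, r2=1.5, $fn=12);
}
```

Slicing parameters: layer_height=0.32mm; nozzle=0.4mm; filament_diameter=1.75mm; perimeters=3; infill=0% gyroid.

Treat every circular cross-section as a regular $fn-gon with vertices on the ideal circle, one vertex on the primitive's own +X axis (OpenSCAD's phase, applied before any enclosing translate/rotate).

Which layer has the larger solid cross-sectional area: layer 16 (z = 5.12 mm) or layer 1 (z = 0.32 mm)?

Layer 16 (z = 5.12): the cylinder: section is a regular 12-gon, circumradius r=10 (area = (12/2)·10.000²·sin(360°/12) = 300.00 mm²); the cone at (8.5, 0.5): at t=0.298 of its height the radius interpolates to r₁+(r₂−r₁)t = 6.414, giving a regular 12-gon of that circumradius (area = (12/2)·6.414²·sin(360°/12) = 123.40 mm²); Combining (union): the regions partially overlap — summed areas 423.40 mm² minus the doubly-counted overlap 68.59 mm² gives 354.81 mm² — area = 354.81 mm². So its area = 354.81 mm². Layer 1 (z = 0.32): the r=10 cylinder contributes a regular 12-gon of circumradius 10 (area = (12/2)·10.000²·sin(360°/12) = 300.00 mm²); the cone at (8.5, 0.5) does not reach this height (z outside [0.5, 16]); Merging all regions: only the r=10 cylinder is present, so the union is just that shape — area = 300.00 mm². So its area = 300.00 mm². Layer 16 is larger (354.81 vs 300.00 mm²).

layer 16 (z = 5.12 mm)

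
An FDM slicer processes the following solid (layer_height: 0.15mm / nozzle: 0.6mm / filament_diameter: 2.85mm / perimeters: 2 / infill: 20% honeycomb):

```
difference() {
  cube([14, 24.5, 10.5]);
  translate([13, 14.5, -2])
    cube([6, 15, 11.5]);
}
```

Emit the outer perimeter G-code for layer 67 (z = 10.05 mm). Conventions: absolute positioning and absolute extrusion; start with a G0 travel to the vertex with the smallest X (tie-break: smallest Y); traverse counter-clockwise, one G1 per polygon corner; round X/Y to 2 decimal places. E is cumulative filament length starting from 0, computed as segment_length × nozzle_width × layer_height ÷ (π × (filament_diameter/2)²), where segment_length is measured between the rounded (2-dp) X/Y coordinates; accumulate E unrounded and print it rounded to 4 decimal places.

At z = 10.05 mm: the cube (footprint 14×24.5) is included at this height; the cube at (13, 14.5) is absent (z outside [-2, 9.5]); After the difference (first − rest): none of the subtracted shapes is present at this height, so the 14×24.5 cube is unchanged — 1 connected region. The outline is a single polygon with 4 vertices. Extrusion per mm of travel: 0.6 × 0.15 / (π × 1.425²) = 0.014108. Accumulating E over each segment gives final E = 1.0863.

G0 X0.00 Y0.00 Z10.05
G1 X14.00 Y0.00 E0.1975
G1 X14.00 Y24.50 E0.5432
G1 X0.00 Y24.50 E0.7407
G1 X0.00 Y0.00 E1.0863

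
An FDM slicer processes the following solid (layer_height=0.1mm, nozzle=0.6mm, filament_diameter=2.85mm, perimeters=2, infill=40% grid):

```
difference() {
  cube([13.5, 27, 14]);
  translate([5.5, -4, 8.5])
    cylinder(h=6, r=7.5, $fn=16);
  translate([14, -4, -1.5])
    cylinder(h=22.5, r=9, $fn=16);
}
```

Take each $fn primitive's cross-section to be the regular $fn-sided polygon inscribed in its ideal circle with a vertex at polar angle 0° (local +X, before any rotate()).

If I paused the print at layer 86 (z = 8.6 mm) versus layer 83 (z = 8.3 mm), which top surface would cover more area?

layer 83 (z = 8.3 mm)

Layer 86 (z = 8.6): the cube is present — its section is the full 13.5×27 rectangle (area 364.50 mm²); the cylinder at (5.5, -4): section is a regular 16-gon, circumradius r=7.5 (area = (16/2)·7.500²·sin(360°/16) = 172.21 mm²); the r=9 cylinder at (14, -4) gives a regular 16-gon of circumradius 9 (constant along its height) (area = (16/2)·9.000²·sin(360°/16) = 247.98 mm²); Taking the first minus the rest: starting from the 13.5×27 cube (364.50 mm²), the r=7.5 cylinder at (5.5, -4) partially overlaps it — only the 29.55 mm² overlap (of its 172.21 mm²) is removed, clipping the outline; the r=9 cylinder at (14, -4) partially overlaps it — only the 15.69 mm² overlap (of its 247.98 mm²) is removed, clipping the outline — area = 319.27 mm². So its area = 319.27 mm². Layer 83 (z = 8.3): the 13.5×27 cube contributes its full rectangle (area 364.50 mm²); the cylinder at (5.5, -4) does not reach this height (z outside [8.5, 14.5]); the r=9 cylinder at (14, -4) gives a regular 16-gon of circumradius 9 (constant along its height) (area = (16/2)·9.000²·sin(360°/16) = 247.98 mm²); Taking the first minus the rest: starting from the 13.5×27 cube (364.50 mm²), the r=9 cylinder at (14, -4) partially overlaps it — only the 25.18 mm² overlap (of its 247.98 mm²) is removed, clipping the outline — area = 339.32 mm². So its area = 339.32 mm². Layer 83 is larger (339.32 vs 319.27 mm²).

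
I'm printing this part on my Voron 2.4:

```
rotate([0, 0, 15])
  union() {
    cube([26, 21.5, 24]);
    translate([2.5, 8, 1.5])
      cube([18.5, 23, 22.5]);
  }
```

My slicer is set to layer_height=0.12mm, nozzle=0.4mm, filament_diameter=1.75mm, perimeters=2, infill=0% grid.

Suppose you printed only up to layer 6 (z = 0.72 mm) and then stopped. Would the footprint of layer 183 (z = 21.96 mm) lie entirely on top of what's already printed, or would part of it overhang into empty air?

Compare the two slices. At z = 0.72: the cube (footprint 26×21.5) is included at this height (area 559.00 mm²); the cube at (2.5, 8) is not intersected at this z (z outside [1.5, 24]); Combining (union): only the 26×21.5 cube is present, so the union is just that shape — area = 559.00 mm²; (rotated 15° about Z; rotation is an isometry so areas/perimeters/island counts are preserved). At z = 21.96: the cube (footprint 26×21.5) is included at this height (area 559.00 mm²); the cube at (2.5, 8) is present — its section is the full 18.5×23 rectangle (area 425.50 mm²); Combining (union): the regions partially overlap — summed areas 984.50 mm² minus the doubly-counted overlap 249.75 mm² gives 734.75 mm² — area = 734.75 mm²; (whole slice rotated 15° about Z — lengths, areas and connectivity unchanged). Checking containment: at z = 21.96 the cross-section extends beyond the z = 0.72 cross-section by about 175.75 mm².

part overhangs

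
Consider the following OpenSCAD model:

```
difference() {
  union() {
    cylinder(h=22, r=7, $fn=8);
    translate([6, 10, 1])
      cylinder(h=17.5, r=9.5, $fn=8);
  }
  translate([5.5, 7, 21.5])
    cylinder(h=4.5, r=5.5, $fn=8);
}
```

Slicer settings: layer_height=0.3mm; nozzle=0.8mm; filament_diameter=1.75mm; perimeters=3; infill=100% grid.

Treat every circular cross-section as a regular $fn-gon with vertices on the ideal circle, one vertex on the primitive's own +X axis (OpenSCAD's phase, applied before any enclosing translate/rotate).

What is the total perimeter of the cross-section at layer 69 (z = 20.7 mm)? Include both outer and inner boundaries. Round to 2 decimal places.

At z = 20.7 mm: the r=7 cylinder contributes a regular 8-gon of circumradius 7 (perimeter = 2·8·7.000·sin(180°/8) = 42.86 mm); the cylinder at (6, 10) is not intersected at this z (z outside [1, 18.5]); Merging all regions: only the r=7 cylinder is present, so the union is just that shape — boundary = 42.86 mm; the cylinder at (5.5, 7) is absent (z outside [21.5, 26]); After the difference (first − rest): none of the subtracted shapes is present at this height, so the result so far is unchanged — boundary = 42.86 mm. Overall, the cross-section is a single solid region. Total boundary length (outer) = 42.86 mm.

42.86 mm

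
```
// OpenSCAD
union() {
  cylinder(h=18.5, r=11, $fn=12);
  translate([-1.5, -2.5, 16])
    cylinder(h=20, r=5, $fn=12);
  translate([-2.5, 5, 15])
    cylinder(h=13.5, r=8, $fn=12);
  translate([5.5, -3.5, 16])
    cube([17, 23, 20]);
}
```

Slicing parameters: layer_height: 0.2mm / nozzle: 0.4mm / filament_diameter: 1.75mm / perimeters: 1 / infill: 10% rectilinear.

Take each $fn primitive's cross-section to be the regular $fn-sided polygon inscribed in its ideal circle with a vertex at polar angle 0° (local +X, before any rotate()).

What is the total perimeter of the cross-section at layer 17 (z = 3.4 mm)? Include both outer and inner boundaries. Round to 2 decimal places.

At z = 3.4 mm: the r=11 cylinder gives a regular 12-gon of circumradius 11 (constant along its height) (perimeter = 2·12·11.000·sin(180°/12) = 68.33 mm); the cylinder at (-1.5, -2.5) is absent (z outside [16, 36]); the cylinder at (-2.5, 5) is not intersected at this z (z outside [15, 28.5]); the cube at (5.5, -3.5) does not reach this height (z outside [16, 36]); Taking the union: only the r=11 cylinder is present, so the union is just that shape — boundary = 68.33 mm. Overall, the cross-section is a single solid region. Total boundary length (outer) = 68.33 mm.

68.33 mm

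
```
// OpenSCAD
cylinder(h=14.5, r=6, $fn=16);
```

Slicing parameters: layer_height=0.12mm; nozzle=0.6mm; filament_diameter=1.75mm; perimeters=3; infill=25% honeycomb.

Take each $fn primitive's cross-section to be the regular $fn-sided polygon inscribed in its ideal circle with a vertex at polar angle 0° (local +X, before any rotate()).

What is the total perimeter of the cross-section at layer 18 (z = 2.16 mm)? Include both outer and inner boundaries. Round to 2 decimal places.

At z = 2.16 mm: the r=6 cylinder gives a regular 16-gon of circumradius 6 (constant along its height) (perimeter = 2·16·6.000·sin(180°/16) = 37.46 mm). Overall, the cross-section is a single solid region. Total boundary length (outer) = 37.46 mm.

37.46 mm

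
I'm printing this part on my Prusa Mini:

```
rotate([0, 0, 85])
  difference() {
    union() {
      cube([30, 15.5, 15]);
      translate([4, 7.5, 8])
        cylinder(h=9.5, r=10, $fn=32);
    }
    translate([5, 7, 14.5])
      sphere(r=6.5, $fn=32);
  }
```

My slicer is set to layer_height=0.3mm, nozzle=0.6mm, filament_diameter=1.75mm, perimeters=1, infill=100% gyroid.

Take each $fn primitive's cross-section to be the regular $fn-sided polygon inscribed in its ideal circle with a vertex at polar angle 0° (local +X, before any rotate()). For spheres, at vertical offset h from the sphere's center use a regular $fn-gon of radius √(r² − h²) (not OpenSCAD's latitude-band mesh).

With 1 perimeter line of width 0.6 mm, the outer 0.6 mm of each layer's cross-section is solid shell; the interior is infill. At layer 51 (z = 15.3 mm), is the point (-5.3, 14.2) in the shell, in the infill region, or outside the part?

At z = 15.3 mm: the cube does not reach this height (z outside [0, 15]); the r=10 cylinder at (4, 7.5) contributes a regular 32-gon of circumradius 10; Combining (union): only the r=10 cylinder at (4, 7.5) is present, so the union is just that shape — 1 connected region; the r=6.5 sphere at (5, 7) slices to a regular 32-gon of circumradius 6.451 (√(r²−h²) with h=0.8 from center); Taking the first minus the rest: starting from the result so far, the r=6.5 sphere at (5, 7) lies wholly inside it (removes its full 129.88 mm² and its 40.47 mm outline becomes a hole wall) — 1 connected region with 1 hole; (whole slice rotated 85° about Z — lengths, areas and connectivity unchanged). Overall, the cross-section is one region with 1 hole. Undo the 85° rotation: the query point maps to (13.684, 6.517) in the un-rotated model frame. The nearest boundary edge runs (14.00, 7.50)→(13.81, 5.55); distance from the point to it = 0.22 mm. The point is inside the cross-section, 0.22 mm from the nearest boundary — within the 0.6 mm shell band (1 × 0.6).

shell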